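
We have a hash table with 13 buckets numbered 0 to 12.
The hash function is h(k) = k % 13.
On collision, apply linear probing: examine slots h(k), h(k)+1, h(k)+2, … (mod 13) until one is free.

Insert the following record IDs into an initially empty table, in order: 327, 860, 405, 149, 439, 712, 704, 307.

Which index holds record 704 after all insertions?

5

Insert 327: h=2, slot 2 empty → index 2.
Insert 860: h=2, slot 2 occupied → index 3.
Insert 405: h=2, slots 2,3 occupied → index 4.
Insert 149: h=6, slot 6 empty → index 6.
Insert 439: h=10, slot 10 empty → index 10.
Insert 712: h=10, slot 10 occupied → index 11.
Insert 704: h=2, slots 2,3,4 occupied → index 5.
Insert 307: h=8, slot 8 empty → index 8.
Table: [—, —, 327, 860, 405, 704, 149, —, 307, —, 439, 712, —]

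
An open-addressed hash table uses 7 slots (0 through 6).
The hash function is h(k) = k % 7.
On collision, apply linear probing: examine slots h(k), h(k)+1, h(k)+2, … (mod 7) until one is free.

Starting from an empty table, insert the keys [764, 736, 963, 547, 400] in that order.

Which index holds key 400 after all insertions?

764 hashes to 1; slot 1 is free -> place at 1.
736 hashes to 1; 1 taken -> place at 2.
963 hashes to 4; slot 4 is free -> place at 4.
547 hashes to 1; 1,2 taken -> place at 3.
400 hashes to 1; 1,2,3,4 taken -> place at 5.
Table: [-, 764, 736, 547, 963, 400, -]

5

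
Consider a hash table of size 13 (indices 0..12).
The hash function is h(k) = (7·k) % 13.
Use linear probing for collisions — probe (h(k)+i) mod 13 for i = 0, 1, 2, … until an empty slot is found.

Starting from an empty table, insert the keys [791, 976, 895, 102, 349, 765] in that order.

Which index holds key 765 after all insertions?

3

Insert 791: h=12, slot 12 empty -> index 12.
Insert 976: h=7, slot 7 empty -> index 7.
Insert 895: h=12, slot 12 occupied -> index 0.
Insert 102: h=12, slots 12,0 occupied -> index 1.
Insert 349: h=12, slots 12,0,1 occupied -> index 2.
Insert 765: h=12, slots 12,0,1,2 occupied -> index 3.
Table: [895, 102, 349, 765, _, _, _, 976, _, _, _, _, 791]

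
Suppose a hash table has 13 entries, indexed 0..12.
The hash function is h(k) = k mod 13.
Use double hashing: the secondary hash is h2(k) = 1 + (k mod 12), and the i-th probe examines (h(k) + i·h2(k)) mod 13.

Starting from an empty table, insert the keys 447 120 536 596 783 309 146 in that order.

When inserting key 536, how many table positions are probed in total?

2

447: h=5 → slot 5
120: h=3 → slot 3
536: h=3, h2=9, probe 3,12 → slot 12
596: h=11 → slot 11
783: h=3, h2=4, probe 3,7 → slot 7
309: h=10 → slot 10
146: h=3, h2=3, probe 3,6 → slot 6
Table: [., ., ., 120, ., 447, 146, 783, ., ., 309, 596, 536]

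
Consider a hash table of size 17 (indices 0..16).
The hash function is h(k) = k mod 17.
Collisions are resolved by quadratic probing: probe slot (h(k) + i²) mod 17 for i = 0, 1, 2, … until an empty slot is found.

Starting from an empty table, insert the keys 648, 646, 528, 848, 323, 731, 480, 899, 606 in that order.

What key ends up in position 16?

899

648: h=2 → slot 2
646: h=0 → slot 0
528: h=1 → slot 1
848: h=15 → slot 15
323: h=0, probe 0,1,4 → slot 4
731: h=0, probe 0,1,4,9 → slot 9
480: h=4, probe 4,5 → slot 5
899: h=15, probe 15,16 → slot 16
606: h=11 → slot 11
Table: [646, 528, 648, -, 323, 480, -, -, -, 731, -, 606, -, -, -, 848, 899]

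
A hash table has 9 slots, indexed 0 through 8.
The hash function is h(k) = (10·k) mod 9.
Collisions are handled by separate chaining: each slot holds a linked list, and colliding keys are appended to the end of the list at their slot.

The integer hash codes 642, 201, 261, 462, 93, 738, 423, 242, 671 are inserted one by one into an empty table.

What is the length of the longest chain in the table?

4

Insert 642: h=3, bucket 3 empty -> new chain.
Insert 201: h=3, bucket 3 nonempty -> append to chain.
Insert 261: h=0, bucket 0 empty -> new chain.
Insert 462: h=3, bucket 3 nonempty -> append to chain.
Insert 93: h=3, bucket 3 nonempty -> append to chain.
Insert 738: h=0, bucket 0 nonempty -> append to chain.
Insert 423: h=0, bucket 0 nonempty -> append to chain.
Insert 242: h=8, bucket 8 empty -> new chain.
Insert 671: h=5, bucket 5 empty -> new chain.
Final buckets:
0: 261 -> 738 -> 423
1: .
2: .
3: 642 -> 201 -> 462 -> 93
4: .
5: 671
6: .
7: .
8: 242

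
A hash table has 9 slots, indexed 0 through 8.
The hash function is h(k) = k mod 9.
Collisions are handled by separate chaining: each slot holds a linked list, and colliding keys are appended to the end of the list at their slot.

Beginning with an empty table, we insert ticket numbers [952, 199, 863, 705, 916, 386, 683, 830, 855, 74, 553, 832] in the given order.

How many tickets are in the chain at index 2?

952 → bucket 7
199 → bucket 1
863 → bucket 8
705 → bucket 3
916 → bucket 7 (collision)
386 → bucket 8 (collision)
683 → bucket 8 (collision)
830 → bucket 2
855 → bucket 0
74 → bucket 2 (collision)
553 → bucket 4
832 → bucket 4 (collision)
Final buckets:
0: 855
1: 199
2: 830 -> 74
3: 705
4: 553 -> 832
5: _
6: _
7: 952 -> 916
8: 863 -> 386 -> 683

2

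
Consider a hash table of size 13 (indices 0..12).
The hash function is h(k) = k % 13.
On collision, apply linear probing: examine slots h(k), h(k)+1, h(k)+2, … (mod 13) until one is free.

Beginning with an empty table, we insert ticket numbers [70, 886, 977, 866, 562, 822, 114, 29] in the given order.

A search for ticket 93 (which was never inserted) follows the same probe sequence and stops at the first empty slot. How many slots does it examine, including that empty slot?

70: h=5 → slot 5
886: h=2 → slot 2
977: h=2, probe 2,3 → slot 3
866: h=8 → slot 8
562: h=3, probe 3,4 → slot 4
822: h=3, probe 3,4,5,6 → slot 6
114: h=10 → slot 10
29: h=3, probe 3,4,5,6,7 → slot 7
Table: [_, _, 886, 977, 562, 70, 822, 29, 866, _, 114, _, _]
Lookup 93: h=2, probe 2,3,4,5,6,7,8,9 → slot 9 empty, not found.

8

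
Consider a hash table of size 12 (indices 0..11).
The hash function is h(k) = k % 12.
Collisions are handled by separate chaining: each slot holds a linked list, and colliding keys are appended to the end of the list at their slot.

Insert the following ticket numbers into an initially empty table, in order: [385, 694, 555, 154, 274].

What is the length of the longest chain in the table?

Insert 385: h=1, bucket 1 empty -> new chain.
Insert 694: h=10, bucket 10 empty -> new chain.
Insert 555: h=3, bucket 3 empty -> new chain.
Insert 154: h=10, bucket 10 nonempty -> append to chain.
Insert 274: h=10, bucket 10 nonempty -> append to chain.
Final buckets:
0: —
1: 385
2: —
3: 555
4: —
5: —
6: —
7: —
8: —
9: —
10: 694 -> 154 -> 274
11: —

3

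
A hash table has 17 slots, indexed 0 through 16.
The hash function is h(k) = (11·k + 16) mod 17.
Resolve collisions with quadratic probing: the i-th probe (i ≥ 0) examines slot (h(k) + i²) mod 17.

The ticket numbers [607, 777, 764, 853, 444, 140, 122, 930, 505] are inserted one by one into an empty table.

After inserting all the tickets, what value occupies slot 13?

777

607 hashes to 12; slot 12 is free → place at 12.
777 hashes to 12; 12 taken → place at 13.
764 hashes to 5; slot 5 is free → place at 5.
853 hashes to 15; slot 15 is free → place at 15.
444 hashes to 4; slot 4 is free → place at 4.
140 hashes to 9; slot 9 is free → place at 9.
122 hashes to 15; 15 taken → place at 16.
930 hashes to 12; 12,13,16,4 taken → place at 11.
505 hashes to 12; 12,13,16,4,11 taken → place at 3.
Table: [_, _, _, 505, 444, 764, _, _, _, 140, _, 930, 607, 777, _, 853, 122]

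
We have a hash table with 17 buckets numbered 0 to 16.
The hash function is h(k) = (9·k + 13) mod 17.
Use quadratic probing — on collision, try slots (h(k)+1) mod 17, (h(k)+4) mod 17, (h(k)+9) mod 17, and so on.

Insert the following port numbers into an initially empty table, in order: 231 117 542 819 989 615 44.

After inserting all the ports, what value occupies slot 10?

615

231 hashes to 1; slot 1 is free => place at 1.
117 hashes to 12; slot 12 is free => place at 12.
542 hashes to 12; 12 taken => place at 13.
819 hashes to 6; slot 6 is free => place at 6.
989 hashes to 6; 6 taken => place at 7.
615 hashes to 6; 6,7 taken => place at 10.
44 hashes to 1; 1 taken => place at 2.
Table: [_, 231, 44, _, _, _, 819, 989, _, _, 615, _, 117, 542, _, _, _]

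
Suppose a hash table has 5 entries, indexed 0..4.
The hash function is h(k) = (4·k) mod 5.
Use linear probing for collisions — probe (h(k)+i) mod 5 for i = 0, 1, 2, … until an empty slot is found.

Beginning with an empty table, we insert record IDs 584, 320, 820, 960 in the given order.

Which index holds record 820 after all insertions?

584: h=1 → slot 1
320: h=0 → slot 0
820: h=0, probe 0,1,2 → slot 2
960: h=0, probe 0,1,2,3 → slot 3
Table: [320, 584, 820, 960, ∅]

2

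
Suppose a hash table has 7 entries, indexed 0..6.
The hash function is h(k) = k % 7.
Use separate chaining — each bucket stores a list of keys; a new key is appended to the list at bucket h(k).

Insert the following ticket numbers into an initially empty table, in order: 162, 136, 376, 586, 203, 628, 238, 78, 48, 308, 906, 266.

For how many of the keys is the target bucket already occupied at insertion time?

Insert 162: h=1, bucket 1 empty -> new chain.
Insert 136: h=3, bucket 3 empty -> new chain.
Insert 376: h=5, bucket 5 empty -> new chain.
Insert 586: h=5, bucket 5 nonempty -> append to chain.
Insert 203: h=0, bucket 0 empty -> new chain.
Insert 628: h=5, bucket 5 nonempty -> append to chain.
Insert 238: h=0, bucket 0 nonempty -> append to chain.
Insert 78: h=1, bucket 1 nonempty -> append to chain.
Insert 48: h=6, bucket 6 empty -> new chain.
Insert 308: h=0, bucket 0 nonempty -> append to chain.
Insert 906: h=3, bucket 3 nonempty -> append to chain.
Insert 266: h=0, bucket 0 nonempty -> append to chain.
Final buckets:
0: 203 -> 238 -> 308 -> 266
1: 162 -> 78
2: ∅
3: 136 -> 906
4: ∅
5: 376 -> 586 -> 628
6: 48

7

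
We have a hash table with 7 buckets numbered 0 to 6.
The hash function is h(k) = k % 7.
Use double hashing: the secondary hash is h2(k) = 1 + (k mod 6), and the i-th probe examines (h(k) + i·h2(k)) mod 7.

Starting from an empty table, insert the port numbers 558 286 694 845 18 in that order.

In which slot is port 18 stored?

0

558 hashes to 5; slot 5 is free => place at 5.
286 hashes to 6; slot 6 is free => place at 6.
694 hashes to 1; slot 1 is free => place at 1.
845 hashes to 5, h2=6; 5 taken => place at 4.
18 hashes to 4, h2=1; 4,5,6 taken => place at 0.
Table: [18, 694, -, -, 845, 558, 286]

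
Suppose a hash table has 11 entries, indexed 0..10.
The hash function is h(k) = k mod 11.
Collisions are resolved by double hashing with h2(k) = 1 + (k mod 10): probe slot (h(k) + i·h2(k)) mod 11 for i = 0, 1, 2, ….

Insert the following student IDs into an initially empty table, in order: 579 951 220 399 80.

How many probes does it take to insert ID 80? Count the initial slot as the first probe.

2

579 hashes to 7; slot 7 is free -> place at 7.
951 hashes to 5; slot 5 is free -> place at 5.
220 hashes to 0; slot 0 is free -> place at 0.
399 hashes to 3; slot 3 is free -> place at 3.
80 hashes to 3, h2=1; 3 taken -> place at 4.
Table: [220, ., ., 399, 80, 951, ., 579, ., ., .]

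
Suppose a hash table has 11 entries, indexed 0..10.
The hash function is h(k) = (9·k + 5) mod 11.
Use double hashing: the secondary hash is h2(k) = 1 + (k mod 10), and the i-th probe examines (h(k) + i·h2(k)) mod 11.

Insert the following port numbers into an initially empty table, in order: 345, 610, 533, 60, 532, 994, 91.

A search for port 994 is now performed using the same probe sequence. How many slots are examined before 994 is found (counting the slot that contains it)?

2

345 hashes to 8; slot 8 is free => place at 8.
610 hashes to 6; slot 6 is free => place at 6.
533 hashes to 6, h2=4; 6 taken => place at 10.
60 hashes to 6, h2=1; 6 taken => place at 7.
532 hashes to 8, h2=3; 8 taken => place at 0.
994 hashes to 8, h2=5; 8 taken => place at 2.
91 hashes to 10, h2=2; 10 taken => place at 1.
Table: [532, 91, 994, -, -, -, 610, 60, 345, -, 533]
Lookup 994: h=8, h2=5, probe 8,2 → found at 2.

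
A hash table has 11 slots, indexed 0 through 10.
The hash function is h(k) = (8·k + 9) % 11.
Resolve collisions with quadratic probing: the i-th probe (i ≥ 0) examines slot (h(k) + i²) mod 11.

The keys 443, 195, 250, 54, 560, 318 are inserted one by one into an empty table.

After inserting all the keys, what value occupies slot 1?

54

443: h=0 → slot 0
195: h=7 → slot 7
250: h=7, probe 7,8 → slot 8
54: h=1 → slot 1
560: h=1, probe 1,2 → slot 2
318: h=1, probe 1,2,5 → slot 5
Table: [443, 54, 560, _, _, 318, _, 195, 250, _, _]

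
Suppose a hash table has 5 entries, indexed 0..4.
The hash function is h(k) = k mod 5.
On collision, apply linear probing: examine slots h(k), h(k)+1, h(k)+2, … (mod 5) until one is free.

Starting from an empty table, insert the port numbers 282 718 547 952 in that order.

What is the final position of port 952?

282: h=2 => slot 2
718: h=3 => slot 3
547: h=2, probe 2,3,4 => slot 4
952: h=2, probe 2,3,4,0 => slot 0
Table: [952, _, 282, 718, 547]

0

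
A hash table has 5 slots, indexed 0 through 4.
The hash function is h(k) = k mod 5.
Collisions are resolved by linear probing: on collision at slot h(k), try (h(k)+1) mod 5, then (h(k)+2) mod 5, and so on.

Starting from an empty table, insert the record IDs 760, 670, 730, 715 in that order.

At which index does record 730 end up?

760 hashes to 0; slot 0 is free → place at 0.
670 hashes to 0; 0 taken → place at 1.
730 hashes to 0; 0,1 taken → place at 2.
715 hashes to 0; 0,1,2 taken → place at 3.
Table: [760, 670, 730, 715, _]

2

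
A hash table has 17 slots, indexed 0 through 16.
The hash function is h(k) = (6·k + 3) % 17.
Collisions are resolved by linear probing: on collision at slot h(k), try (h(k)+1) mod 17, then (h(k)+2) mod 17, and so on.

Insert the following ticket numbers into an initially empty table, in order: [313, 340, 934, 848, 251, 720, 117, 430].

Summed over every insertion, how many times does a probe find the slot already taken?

1

313 hashes to 11; slot 11 is free => place at 11.
340 hashes to 3; slot 3 is free => place at 3.
934 hashes to 14; slot 14 is free => place at 14.
848 hashes to 8; slot 8 is free => place at 8.
251 hashes to 13; slot 13 is free => place at 13.
720 hashes to 5; slot 5 is free => place at 5.
117 hashes to 8; 8 taken => place at 9.
430 hashes to 16; slot 16 is free => place at 16.
Table: [_, _, _, 340, _, 720, _, _, 848, 117, _, 313, _, 251, 934, _, 430]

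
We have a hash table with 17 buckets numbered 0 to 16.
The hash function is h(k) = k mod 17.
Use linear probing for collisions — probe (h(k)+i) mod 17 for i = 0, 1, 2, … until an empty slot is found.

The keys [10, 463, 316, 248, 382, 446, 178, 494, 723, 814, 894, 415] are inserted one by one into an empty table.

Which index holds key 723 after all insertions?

10: h=10 => slot 10
463: h=4 => slot 4
316: h=10, probe 10,11 => slot 11
248: h=10, probe 10,11,12 => slot 12
382: h=8 => slot 8
446: h=4, probe 4,5 => slot 5
178: h=8, probe 8,9 => slot 9
494: h=1 => slot 1
723: h=9, probe 9,10,11,12,13 => slot 13
814: h=15 => slot 15
894: h=10, probe 10,11,12,13,14 => slot 14
415: h=7 => slot 7
Table: [-, 494, -, -, 463, 446, -, 415, 382, 178, 10, 316, 248, 723, 894, 814, -]

13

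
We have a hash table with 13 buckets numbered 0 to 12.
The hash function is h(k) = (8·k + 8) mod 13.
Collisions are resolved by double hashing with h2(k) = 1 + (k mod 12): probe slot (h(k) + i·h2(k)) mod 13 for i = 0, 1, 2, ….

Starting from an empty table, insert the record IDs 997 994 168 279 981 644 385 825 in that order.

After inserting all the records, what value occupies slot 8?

Insert 997: h=2, slot 2 empty → index 2.
Insert 994: h=4, slot 4 empty → index 4.
Insert 168: h=0, slot 0 empty → index 0.
Insert 279: h=4, h2=4, slot 4 occupied → index 8.
Insert 981: h=4, h2=10, slot 4 occupied → index 1.
Insert 644: h=12, slot 12 empty → index 12.
Insert 385: h=7, slot 7 empty → index 7.
Insert 825: h=4, h2=10, slots 4,1 occupied → index 11.
Table: [168, 981, 997, —, 994, —, —, 385, 279, —, —, 825, 644]

279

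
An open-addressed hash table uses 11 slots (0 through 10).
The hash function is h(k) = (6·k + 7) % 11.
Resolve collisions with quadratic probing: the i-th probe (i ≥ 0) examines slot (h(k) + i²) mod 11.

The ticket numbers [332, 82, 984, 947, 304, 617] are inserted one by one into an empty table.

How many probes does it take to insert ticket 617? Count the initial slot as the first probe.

332: h=8 => slot 8
82: h=4 => slot 4
984: h=4, probe 4,5 => slot 5
947: h=2 => slot 2
304: h=5, probe 5,6 => slot 6
617: h=2, probe 2,3 => slot 3
Table: [_, _, 947, 617, 82, 984, 304, _, 332, _, _]

2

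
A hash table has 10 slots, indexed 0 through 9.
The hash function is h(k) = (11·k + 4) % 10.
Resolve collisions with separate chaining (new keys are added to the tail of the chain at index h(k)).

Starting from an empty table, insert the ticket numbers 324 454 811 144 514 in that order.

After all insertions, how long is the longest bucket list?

Insert 324: h=8, bucket 8 empty → new chain.
Insert 454: h=8, bucket 8 nonempty → append to chain.
Insert 811: h=5, bucket 5 empty → new chain.
Insert 144: h=8, bucket 8 nonempty → append to chain.
Insert 514: h=8, bucket 8 nonempty → append to chain.
Final buckets:
0: _
1: _
2: _
3: _
4: _
5: 811
6: _
7: _
8: 324 -> 454 -> 144 -> 514
9: _

4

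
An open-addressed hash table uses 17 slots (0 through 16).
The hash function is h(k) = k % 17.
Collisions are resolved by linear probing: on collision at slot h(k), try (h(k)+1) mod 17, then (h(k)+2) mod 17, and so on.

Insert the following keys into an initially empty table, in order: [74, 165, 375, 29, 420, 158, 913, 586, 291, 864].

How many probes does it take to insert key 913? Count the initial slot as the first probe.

4

Insert 74: h=6, slot 6 empty => index 6.
Insert 165: h=12, slot 12 empty => index 12.
Insert 375: h=1, slot 1 empty => index 1.
Insert 29: h=12, slot 12 occupied => index 13.
Insert 420: h=12, slots 12,13 occupied => index 14.
Insert 158: h=5, slot 5 empty => index 5.
Insert 913: h=12, slots 12,13,14 occupied => index 15.
Insert 586: h=8, slot 8 empty => index 8.
Insert 291: h=2, slot 2 empty => index 2.
Insert 864: h=14, slots 14,15 occupied => index 16.
Table: [-, 375, 291, -, -, 158, 74, -, 586, -, -, -, 165, 29, 420, 913, 864]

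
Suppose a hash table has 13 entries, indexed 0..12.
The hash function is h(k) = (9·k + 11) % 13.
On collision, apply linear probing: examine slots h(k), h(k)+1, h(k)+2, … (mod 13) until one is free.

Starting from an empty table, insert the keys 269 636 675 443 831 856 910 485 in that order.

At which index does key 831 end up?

4

Insert 269: h=1, slot 1 empty → index 1.
Insert 636: h=2, slot 2 empty → index 2.
Insert 675: h=2, slot 2 occupied → index 3.
Insert 443: h=7, slot 7 empty → index 7.
Insert 831: h=2, slots 2,3 occupied → index 4.
Insert 856: h=6, slot 6 empty → index 6.
Insert 910: h=11, slot 11 empty → index 11.
Insert 485: h=8, slot 8 empty → index 8.
Table: [∅, 269, 636, 675, 831, ∅, 856, 443, 485, ∅, ∅, 910, ∅]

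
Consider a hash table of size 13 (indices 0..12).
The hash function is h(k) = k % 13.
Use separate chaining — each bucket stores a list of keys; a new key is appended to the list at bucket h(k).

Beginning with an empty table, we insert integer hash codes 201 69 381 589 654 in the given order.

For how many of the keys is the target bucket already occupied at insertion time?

3

Insert 201: h=6, bucket 6 empty → new chain.
Insert 69: h=4, bucket 4 empty → new chain.
Insert 381: h=4, bucket 4 nonempty → append to chain.
Insert 589: h=4, bucket 4 nonempty → append to chain.
Insert 654: h=4, bucket 4 nonempty → append to chain.
Final buckets:
0: .
1: .
2: .
3: .
4: 69 -> 381 -> 589 -> 654
5: .
6: 201
7: .
8: .
9: .
10: .
11: .
12: .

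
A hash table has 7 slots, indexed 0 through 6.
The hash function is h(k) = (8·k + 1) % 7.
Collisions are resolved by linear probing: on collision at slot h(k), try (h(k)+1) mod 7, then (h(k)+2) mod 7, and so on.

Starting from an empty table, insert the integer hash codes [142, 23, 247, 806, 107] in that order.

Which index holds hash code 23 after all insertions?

142 hashes to 3; slot 3 is free → place at 3.
23 hashes to 3; 3 taken → place at 4.
247 hashes to 3; 3,4 taken → place at 5.
806 hashes to 2; slot 2 is free → place at 2.
107 hashes to 3; 3,4,5 taken → place at 6.
Table: [—, —, 806, 142, 23, 247, 107]

4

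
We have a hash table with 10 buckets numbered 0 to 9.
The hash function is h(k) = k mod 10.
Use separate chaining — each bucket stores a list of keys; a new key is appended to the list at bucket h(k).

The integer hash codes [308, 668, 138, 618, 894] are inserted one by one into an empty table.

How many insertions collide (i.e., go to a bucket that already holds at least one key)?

Insert 308: h=8, bucket 8 empty → new chain.
Insert 668: h=8, bucket 8 nonempty → append to chain.
Insert 138: h=8, bucket 8 nonempty → append to chain.
Insert 618: h=8, bucket 8 nonempty → append to chain.
Insert 894: h=4, bucket 4 empty → new chain.
Final buckets:
0: .
1: .
2: .
3: .
4: 894
5: .
6: .
7: .
8: 308 -> 668 -> 138 -> 618
9: .

3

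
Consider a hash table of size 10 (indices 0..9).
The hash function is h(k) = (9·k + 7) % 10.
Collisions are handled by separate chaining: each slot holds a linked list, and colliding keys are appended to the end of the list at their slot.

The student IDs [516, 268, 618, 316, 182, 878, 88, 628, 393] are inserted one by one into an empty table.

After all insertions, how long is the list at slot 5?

1

Insert 516: h=1, bucket 1 empty -> new chain.
Insert 268: h=9, bucket 9 empty -> new chain.
Insert 618: h=9, bucket 9 nonempty -> append to chain.
Insert 316: h=1, bucket 1 nonempty -> append to chain.
Insert 182: h=5, bucket 5 empty -> new chain.
Insert 878: h=9, bucket 9 nonempty -> append to chain.
Insert 88: h=9, bucket 9 nonempty -> append to chain.
Insert 628: h=9, bucket 9 nonempty -> append to chain.
Insert 393: h=4, bucket 4 empty -> new chain.
Final buckets:
0: _
1: 516 -> 316
2: _
3: _
4: 393
5: 182
6: _
7: _
8: _
9: 268 -> 618 -> 878 -> 88 -> 628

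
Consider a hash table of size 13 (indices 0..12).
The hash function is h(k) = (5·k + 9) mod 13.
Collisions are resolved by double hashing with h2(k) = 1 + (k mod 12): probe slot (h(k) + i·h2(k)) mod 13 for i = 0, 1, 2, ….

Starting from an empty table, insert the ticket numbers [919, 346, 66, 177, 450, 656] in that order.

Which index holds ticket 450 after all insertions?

919: h=2 => slot 2
346: h=10 => slot 10
66: h=1 => slot 1
177: h=10, h2=10, probe 10,7 => slot 7
450: h=10, h2=7, probe 10,4 => slot 4
656: h=0 => slot 0
Table: [656, 66, 919, ., 450, ., ., 177, ., ., 346, ., .]

4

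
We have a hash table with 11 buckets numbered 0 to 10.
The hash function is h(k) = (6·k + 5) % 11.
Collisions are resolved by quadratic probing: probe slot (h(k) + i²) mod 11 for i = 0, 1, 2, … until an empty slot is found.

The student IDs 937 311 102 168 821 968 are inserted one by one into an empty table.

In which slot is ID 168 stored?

5

937 hashes to 6; slot 6 is free => place at 6.
311 hashes to 1; slot 1 is free => place at 1.
102 hashes to 1; 1 taken => place at 2.
168 hashes to 1; 1,2 taken => place at 5.
821 hashes to 3; slot 3 is free => place at 3.
968 hashes to 5; 5,6 taken => place at 9.
Table: [-, 311, 102, 821, -, 168, 937, -, -, 968, -]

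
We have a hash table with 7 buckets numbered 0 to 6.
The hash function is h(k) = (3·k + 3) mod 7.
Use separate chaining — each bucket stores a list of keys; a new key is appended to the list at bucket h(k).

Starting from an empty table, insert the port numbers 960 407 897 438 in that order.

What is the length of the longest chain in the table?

960 → bucket 6
407 → bucket 6 (collision)
897 → bucket 6 (collision)
438 → bucket 1
Final buckets:
0: -
1: 438
2: -
3: -
4: -
5: -
6: 960 -> 407 -> 897

3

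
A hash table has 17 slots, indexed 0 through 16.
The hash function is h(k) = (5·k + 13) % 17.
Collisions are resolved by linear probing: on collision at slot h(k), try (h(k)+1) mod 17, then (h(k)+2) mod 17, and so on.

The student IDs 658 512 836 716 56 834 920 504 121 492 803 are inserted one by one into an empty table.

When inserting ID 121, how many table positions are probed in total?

Insert 658: h=5, slot 5 empty → index 5.
Insert 512: h=6, slot 6 empty → index 6.
Insert 836: h=11, slot 11 empty → index 11.
Insert 716: h=6, slot 6 occupied → index 7.
Insert 56: h=4, slot 4 empty → index 4.
Insert 834: h=1, slot 1 empty → index 1.
Insert 920: h=6, slots 6,7 occupied → index 8.
Insert 504: h=0, slot 0 empty → index 0.
Insert 121: h=6, slots 6,7,8 occupied → index 9.
Insert 492: h=8, slots 8,9 occupied → index 10.
Insert 803: h=16, slot 16 empty → index 16.
Table: [504, 834, ., ., 56, 658, 512, 716, 920, 121, 492, 836, ., ., ., ., 803]

4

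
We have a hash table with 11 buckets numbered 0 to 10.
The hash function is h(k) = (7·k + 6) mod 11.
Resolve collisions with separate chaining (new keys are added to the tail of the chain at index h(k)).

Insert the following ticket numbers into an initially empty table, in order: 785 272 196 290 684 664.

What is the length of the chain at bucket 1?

785 -> bucket 1
272 -> bucket 7
196 -> bucket 3
290 -> bucket 1 (collision)
684 -> bucket 9
664 -> bucket 1 (collision)
Final buckets:
0: -
1: 785 -> 290 -> 664
2: -
3: 196
4: -
5: -
6: -
7: 272
8: -
9: 684
10: -

3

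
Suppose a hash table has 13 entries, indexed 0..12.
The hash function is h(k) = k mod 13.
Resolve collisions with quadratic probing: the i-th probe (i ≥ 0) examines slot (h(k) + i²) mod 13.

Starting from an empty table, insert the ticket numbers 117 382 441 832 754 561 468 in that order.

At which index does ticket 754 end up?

4

117: h=0 -> slot 0
382: h=5 -> slot 5
441: h=12 -> slot 12
832: h=0, probe 0,1 -> slot 1
754: h=0, probe 0,1,4 -> slot 4
561: h=2 -> slot 2
468: h=0, probe 0,1,4,9 -> slot 9
Table: [117, 832, 561, _, 754, 382, _, _, _, 468, _, _, 441]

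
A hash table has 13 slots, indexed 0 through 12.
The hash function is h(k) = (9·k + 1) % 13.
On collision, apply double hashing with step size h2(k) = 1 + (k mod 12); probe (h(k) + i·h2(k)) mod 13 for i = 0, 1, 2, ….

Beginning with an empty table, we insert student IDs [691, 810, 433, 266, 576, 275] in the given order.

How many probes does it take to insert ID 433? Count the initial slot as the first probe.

Insert 691: h=6, slot 6 empty => index 6.
Insert 810: h=11, slot 11 empty => index 11.
Insert 433: h=11, h2=2, slot 11 occupied => index 0.
Insert 266: h=3, slot 3 empty => index 3.
Insert 576: h=11, h2=1, slot 11 occupied => index 12.
Insert 275: h=6, h2=12, slot 6 occupied => index 5.
Table: [433, ., ., 266, ., 275, 691, ., ., ., ., 810, 576]

2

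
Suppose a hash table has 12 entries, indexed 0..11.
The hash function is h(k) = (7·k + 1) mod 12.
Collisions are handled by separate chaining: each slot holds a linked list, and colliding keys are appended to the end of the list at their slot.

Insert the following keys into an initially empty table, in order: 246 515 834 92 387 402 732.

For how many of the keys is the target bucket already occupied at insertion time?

246 -> bucket 7
515 -> bucket 6
834 -> bucket 7 (collision)
92 -> bucket 9
387 -> bucket 10
402 -> bucket 7 (collision)
732 -> bucket 1
Final buckets:
0: .
1: 732
2: .
3: .
4: .
5: .
6: 515
7: 246 -> 834 -> 402
8: .
9: 92
10: 387
11: .

2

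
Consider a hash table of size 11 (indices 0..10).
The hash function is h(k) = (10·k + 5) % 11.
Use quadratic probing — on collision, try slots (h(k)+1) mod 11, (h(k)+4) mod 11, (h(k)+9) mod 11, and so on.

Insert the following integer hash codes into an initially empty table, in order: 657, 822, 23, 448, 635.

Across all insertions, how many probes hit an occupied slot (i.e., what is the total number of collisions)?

6

657: h=8 -> slot 8
822: h=8, probe 8,9 -> slot 9
23: h=4 -> slot 4
448: h=8, probe 8,9,1 -> slot 1
635: h=8, probe 8,9,1,6 -> slot 6
Table: [∅, 448, ∅, ∅, 23, ∅, 635, ∅, 657, 822, ∅]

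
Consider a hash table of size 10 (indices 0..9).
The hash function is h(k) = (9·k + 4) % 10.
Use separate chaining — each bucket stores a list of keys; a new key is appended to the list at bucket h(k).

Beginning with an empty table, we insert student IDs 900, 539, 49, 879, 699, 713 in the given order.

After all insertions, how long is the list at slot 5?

4

900 → bucket 4
539 → bucket 5
49 → bucket 5 (collision)
879 → bucket 5 (collision)
699 → bucket 5 (collision)
713 → bucket 1
Final buckets:
0: -
1: 713
2: -
3: -
4: 900
5: 539 -> 49 -> 879 -> 699
6: -
7: -
8: -
9: -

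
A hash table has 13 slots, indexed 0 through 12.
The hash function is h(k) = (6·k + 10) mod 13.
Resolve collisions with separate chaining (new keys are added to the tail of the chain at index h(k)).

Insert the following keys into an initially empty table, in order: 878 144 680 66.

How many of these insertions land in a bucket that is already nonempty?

Insert 878: h=0, bucket 0 empty → new chain.
Insert 144: h=3, bucket 3 empty → new chain.
Insert 680: h=8, bucket 8 empty → new chain.
Insert 66: h=3, bucket 3 nonempty → append to chain.
Final buckets:
0: 878
1: .
2: .
3: 144 -> 66
4: .
5: .
6: .
7: .
8: 680
9: .
10: .
11: .
12: .

1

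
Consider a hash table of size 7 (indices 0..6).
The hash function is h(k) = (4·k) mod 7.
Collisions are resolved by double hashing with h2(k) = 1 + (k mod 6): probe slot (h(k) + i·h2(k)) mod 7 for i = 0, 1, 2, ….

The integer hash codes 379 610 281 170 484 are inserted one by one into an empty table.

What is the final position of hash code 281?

3

379: h=4 => slot 4
610: h=4, h2=5, probe 4,2 => slot 2
281: h=4, h2=6, probe 4,3 => slot 3
170: h=1 => slot 1
484: h=4, h2=5, probe 4,2,0 => slot 0
Table: [484, 170, 610, 281, 379, ., .]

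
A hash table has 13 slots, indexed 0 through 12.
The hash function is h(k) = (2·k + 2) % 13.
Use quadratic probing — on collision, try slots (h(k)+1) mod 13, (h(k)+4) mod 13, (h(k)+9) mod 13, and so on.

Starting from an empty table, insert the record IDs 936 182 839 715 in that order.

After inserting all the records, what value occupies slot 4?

839

Insert 936: h=2, slot 2 empty → index 2.
Insert 182: h=2, slot 2 occupied → index 3.
Insert 839: h=3, slot 3 occupied → index 4.
Insert 715: h=2, slots 2,3 occupied → index 6.
Table: [-, -, 936, 182, 839, -, 715, -, -, -, -, -, -]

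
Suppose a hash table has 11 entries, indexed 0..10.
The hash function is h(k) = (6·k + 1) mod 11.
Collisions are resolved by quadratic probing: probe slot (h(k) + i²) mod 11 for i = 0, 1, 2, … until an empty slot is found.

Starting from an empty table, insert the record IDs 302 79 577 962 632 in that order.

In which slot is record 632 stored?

Insert 302: h=9, slot 9 empty -> index 9.
Insert 79: h=2, slot 2 empty -> index 2.
Insert 577: h=9, slot 9 occupied -> index 10.
Insert 962: h=9, slots 9,10,2 occupied -> index 7.
Insert 632: h=9, slots 9,10,2,7 occupied -> index 3.
Table: [∅, ∅, 79, 632, ∅, ∅, ∅, 962, ∅, 302, 577]

3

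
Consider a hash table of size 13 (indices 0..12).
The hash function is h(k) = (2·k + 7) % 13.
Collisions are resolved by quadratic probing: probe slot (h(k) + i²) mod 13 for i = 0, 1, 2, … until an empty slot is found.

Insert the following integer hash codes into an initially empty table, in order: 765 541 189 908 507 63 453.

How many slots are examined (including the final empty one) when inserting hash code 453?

5

765 hashes to 3; slot 3 is free → place at 3.
541 hashes to 10; slot 10 is free → place at 10.
189 hashes to 8; slot 8 is free → place at 8.
908 hashes to 3; 3 taken → place at 4.
507 hashes to 7; slot 7 is free → place at 7.
63 hashes to 3; 3,4,7 taken → place at 12.
453 hashes to 3; 3,4,7,12 taken → place at 6.
Table: [_, _, _, 765, 908, _, 453, 507, 189, _, 541, _, 63]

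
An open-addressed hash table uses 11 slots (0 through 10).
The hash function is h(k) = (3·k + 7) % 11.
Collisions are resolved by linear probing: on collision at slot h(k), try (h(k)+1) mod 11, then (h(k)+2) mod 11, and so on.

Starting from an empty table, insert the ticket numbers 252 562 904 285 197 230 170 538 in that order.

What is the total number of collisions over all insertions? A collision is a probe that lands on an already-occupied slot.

10

252: h=4 → slot 4
562: h=10 → slot 10
904: h=2 → slot 2
285: h=4, probe 4,5 → slot 5
197: h=4, probe 4,5,6 → slot 6
230: h=4, probe 4,5,6,7 → slot 7
170: h=0 → slot 0
538: h=4, probe 4,5,6,7,8 → slot 8
Table: [170, —, 904, —, 252, 285, 197, 230, 538, —, 562]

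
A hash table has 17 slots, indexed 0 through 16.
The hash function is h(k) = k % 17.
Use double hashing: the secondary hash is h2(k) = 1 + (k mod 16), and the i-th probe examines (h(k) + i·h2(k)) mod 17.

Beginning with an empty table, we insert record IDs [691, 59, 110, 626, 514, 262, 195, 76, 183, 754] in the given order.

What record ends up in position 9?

691 hashes to 11; slot 11 is free -> place at 11.
59 hashes to 8; slot 8 is free -> place at 8.
110 hashes to 8, h2=15; 8 taken -> place at 6.
626 hashes to 14; slot 14 is free -> place at 14.
514 hashes to 4; slot 4 is free -> place at 4.
262 hashes to 7; slot 7 is free -> place at 7.
195 hashes to 8, h2=4; 8 taken -> place at 12.
76 hashes to 8, h2=13; 8,4 taken -> place at 0.
183 hashes to 13; slot 13 is free -> place at 13.
754 hashes to 6, h2=3; 6 taken -> place at 9.
Table: [76, _, _, _, 514, _, 110, 262, 59, 754, _, 691, 195, 183, 626, _, _]

754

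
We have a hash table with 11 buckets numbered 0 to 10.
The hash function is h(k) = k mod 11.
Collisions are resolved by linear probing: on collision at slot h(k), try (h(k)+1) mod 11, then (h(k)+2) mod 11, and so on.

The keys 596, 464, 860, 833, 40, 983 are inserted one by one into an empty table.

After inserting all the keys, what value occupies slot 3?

464

Insert 596: h=2, slot 2 empty -> index 2.
Insert 464: h=2, slot 2 occupied -> index 3.
Insert 860: h=2, slots 2,3 occupied -> index 4.
Insert 833: h=8, slot 8 empty -> index 8.
Insert 40: h=7, slot 7 empty -> index 7.
Insert 983: h=4, slot 4 occupied -> index 5.
Table: [_, _, 596, 464, 860, 983, _, 40, 833, _, _]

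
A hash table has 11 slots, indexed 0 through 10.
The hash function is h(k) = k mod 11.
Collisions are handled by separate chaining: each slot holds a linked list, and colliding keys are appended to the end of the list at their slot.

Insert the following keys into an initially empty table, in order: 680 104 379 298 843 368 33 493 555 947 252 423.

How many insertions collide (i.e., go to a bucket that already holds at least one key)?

6

680 -> bucket 9
104 -> bucket 5
379 -> bucket 5 (collision)
298 -> bucket 1
843 -> bucket 7
368 -> bucket 5 (collision)
33 -> bucket 0
493 -> bucket 9 (collision)
555 -> bucket 5 (collision)
947 -> bucket 1 (collision)
252 -> bucket 10
423 -> bucket 5 (collision)
Final buckets:
0: 33
1: 298 -> 947
2: ∅
3: ∅
4: ∅
5: 104 -> 379 -> 368 -> 555 -> 423
6: ∅
7: 843
8: ∅
9: 680 -> 493
10: 252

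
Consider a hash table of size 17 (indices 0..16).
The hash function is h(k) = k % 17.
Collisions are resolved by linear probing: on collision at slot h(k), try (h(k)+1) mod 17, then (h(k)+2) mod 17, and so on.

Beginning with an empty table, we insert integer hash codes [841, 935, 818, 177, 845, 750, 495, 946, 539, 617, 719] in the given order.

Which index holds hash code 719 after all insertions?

6

841: h=8 => slot 8
935: h=0 => slot 0
818: h=2 => slot 2
177: h=7 => slot 7
845: h=12 => slot 12
750: h=2, probe 2,3 => slot 3
495: h=2, probe 2,3,4 => slot 4
946: h=11 => slot 11
539: h=12, probe 12,13 => slot 13
617: h=5 => slot 5
719: h=5, probe 5,6 => slot 6
Table: [935, _, 818, 750, 495, 617, 719, 177, 841, _, _, 946, 845, 539, _, _, _]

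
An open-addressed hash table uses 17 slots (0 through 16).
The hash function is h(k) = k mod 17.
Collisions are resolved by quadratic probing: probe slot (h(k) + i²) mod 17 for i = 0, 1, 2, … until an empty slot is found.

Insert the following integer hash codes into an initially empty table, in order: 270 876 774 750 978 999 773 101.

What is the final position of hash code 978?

13

270: h=15 -> slot 15
876: h=9 -> slot 9
774: h=9, probe 9,10 -> slot 10
750: h=2 -> slot 2
978: h=9, probe 9,10,13 -> slot 13
999: h=13, probe 13,14 -> slot 14
773: h=8 -> slot 8
101: h=16 -> slot 16
Table: [., ., 750, ., ., ., ., ., 773, 876, 774, ., ., 978, 999, 270, 101]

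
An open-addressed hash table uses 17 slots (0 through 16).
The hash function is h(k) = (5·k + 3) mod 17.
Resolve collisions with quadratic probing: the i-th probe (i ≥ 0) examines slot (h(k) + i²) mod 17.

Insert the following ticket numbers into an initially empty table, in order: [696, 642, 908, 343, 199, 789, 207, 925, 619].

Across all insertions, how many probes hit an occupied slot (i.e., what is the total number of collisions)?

696: h=15 -> slot 15
642: h=0 -> slot 0
908: h=4 -> slot 4
343: h=1 -> slot 1
199: h=12 -> slot 12
789: h=4, probe 4,5 -> slot 5
207: h=1, probe 1,2 -> slot 2
925: h=4, probe 4,5,8 -> slot 8
619: h=4, probe 4,5,8,13 -> slot 13
Table: [642, 343, 207, _, 908, 789, _, _, 925, _, _, _, 199, 619, _, 696, _]

7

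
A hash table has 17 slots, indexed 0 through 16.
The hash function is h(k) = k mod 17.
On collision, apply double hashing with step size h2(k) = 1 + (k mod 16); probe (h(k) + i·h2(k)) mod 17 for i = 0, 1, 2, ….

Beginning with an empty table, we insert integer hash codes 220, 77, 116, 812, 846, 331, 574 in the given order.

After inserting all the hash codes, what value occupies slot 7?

574

Insert 220: h=16, slot 16 empty -> index 16.
Insert 77: h=9, slot 9 empty -> index 9.
Insert 116: h=14, slot 14 empty -> index 14.
Insert 812: h=13, slot 13 empty -> index 13.
Insert 846: h=13, h2=15, slot 13 occupied -> index 11.
Insert 331: h=8, slot 8 empty -> index 8.
Insert 574: h=13, h2=15, slots 13,11,9 occupied -> index 7.
Table: [-, -, -, -, -, -, -, 574, 331, 77, -, 846, -, 812, 116, -, 220]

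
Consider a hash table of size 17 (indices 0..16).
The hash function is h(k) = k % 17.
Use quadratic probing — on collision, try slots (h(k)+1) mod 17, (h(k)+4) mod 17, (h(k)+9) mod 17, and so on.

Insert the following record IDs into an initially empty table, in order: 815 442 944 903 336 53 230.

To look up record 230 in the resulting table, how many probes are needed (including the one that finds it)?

2

815: h=16 => slot 16
442: h=0 => slot 0
944: h=9 => slot 9
903: h=2 => slot 2
336: h=13 => slot 13
53: h=2, probe 2,3 => slot 3
230: h=9, probe 9,10 => slot 10
Table: [442, ∅, 903, 53, ∅, ∅, ∅, ∅, ∅, 944, 230, ∅, ∅, 336, ∅, ∅, 815]
Lookup 230: h=9, probe 9,10 → found at 10.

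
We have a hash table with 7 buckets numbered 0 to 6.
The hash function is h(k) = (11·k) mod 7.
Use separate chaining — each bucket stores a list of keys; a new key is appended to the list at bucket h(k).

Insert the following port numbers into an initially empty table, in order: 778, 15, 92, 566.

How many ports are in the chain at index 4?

3

778 → bucket 4
15 → bucket 4 (collision)
92 → bucket 4 (collision)
566 → bucket 3
Final buckets:
0: —
1: —
2: —
3: 566
4: 778 -> 15 -> 92
5: —
6: —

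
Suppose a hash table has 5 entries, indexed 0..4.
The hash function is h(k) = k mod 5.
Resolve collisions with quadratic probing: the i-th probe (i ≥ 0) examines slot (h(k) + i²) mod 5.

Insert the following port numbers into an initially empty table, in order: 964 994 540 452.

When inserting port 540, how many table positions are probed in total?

2

Insert 964: h=4, slot 4 empty -> index 4.
Insert 994: h=4, slot 4 occupied -> index 0.
Insert 540: h=0, slot 0 occupied -> index 1.
Insert 452: h=2, slot 2 empty -> index 2.
Table: [994, 540, 452, —, 964]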